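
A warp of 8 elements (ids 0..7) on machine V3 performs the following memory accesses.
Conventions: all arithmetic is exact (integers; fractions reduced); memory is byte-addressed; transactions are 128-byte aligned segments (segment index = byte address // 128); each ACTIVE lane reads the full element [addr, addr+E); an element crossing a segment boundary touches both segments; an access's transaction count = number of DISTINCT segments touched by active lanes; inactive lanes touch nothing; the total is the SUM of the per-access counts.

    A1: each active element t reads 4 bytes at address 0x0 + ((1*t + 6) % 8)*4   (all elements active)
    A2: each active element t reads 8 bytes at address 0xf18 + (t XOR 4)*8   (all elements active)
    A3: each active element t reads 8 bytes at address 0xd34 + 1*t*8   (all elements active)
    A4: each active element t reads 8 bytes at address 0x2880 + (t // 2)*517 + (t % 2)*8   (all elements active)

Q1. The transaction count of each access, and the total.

A1: 1 transaction
A2: 1 transaction
A3: 1 transaction
A4: 4 transactions

Answer: 1,1,1,4; total 7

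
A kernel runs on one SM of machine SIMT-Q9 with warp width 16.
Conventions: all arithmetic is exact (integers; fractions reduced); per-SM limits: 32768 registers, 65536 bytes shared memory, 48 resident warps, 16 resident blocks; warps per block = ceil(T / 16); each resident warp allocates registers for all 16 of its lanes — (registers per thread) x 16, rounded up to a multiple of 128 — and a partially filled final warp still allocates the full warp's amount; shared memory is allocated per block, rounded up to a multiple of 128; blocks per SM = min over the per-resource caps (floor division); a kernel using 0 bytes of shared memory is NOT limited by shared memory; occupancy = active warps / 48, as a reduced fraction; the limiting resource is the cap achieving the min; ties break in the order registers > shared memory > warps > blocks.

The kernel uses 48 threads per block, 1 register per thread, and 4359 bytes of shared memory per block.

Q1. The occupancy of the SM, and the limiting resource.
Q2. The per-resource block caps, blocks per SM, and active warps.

Answer: occupancy 7/8, limited by shared memory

registers: 85 blocks
shared memory: 14 blocks
warps: 16 blocks
blocks: 16 blocks

Answer: 14 blocks, 42 active warps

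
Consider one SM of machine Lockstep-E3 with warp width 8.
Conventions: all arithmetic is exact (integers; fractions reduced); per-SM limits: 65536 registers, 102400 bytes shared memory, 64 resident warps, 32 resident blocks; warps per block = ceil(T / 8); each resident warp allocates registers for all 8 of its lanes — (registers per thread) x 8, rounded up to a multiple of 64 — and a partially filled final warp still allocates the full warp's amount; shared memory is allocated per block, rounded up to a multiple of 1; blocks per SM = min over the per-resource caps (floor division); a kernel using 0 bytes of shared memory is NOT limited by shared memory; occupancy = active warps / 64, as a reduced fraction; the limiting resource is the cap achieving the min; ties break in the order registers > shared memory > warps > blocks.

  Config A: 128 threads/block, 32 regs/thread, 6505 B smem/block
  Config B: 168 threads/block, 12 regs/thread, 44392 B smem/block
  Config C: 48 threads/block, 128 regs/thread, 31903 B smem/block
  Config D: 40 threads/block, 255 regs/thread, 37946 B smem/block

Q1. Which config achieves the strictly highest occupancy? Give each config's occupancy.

occupancies: A 1, B 21/32, C 9/32, D 5/32

Answer: A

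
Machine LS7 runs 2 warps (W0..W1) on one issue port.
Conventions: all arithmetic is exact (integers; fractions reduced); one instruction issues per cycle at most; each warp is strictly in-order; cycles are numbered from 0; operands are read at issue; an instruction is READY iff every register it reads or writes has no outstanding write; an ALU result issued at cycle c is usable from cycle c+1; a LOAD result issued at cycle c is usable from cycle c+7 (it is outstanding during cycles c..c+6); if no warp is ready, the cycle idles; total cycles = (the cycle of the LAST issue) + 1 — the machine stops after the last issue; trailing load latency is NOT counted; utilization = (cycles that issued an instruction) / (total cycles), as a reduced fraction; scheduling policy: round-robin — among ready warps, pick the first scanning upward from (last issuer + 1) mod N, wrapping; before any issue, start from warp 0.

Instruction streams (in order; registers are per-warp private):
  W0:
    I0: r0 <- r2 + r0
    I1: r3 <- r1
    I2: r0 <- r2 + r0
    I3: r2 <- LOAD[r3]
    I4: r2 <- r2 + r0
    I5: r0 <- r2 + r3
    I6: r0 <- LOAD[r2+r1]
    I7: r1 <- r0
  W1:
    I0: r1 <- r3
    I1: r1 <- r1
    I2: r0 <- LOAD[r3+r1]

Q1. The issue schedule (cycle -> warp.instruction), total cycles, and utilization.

cycle 0: W0.I0
cycle 1: W1.I0
cycle 2: W0.I1
cycle 3: W1.I1
cycle 4: W0.I2
cycle 5: W1.I2
cycle 6: W0.I3
cycle 7: idle
cycle 8: idle
cycle 9: idle
cycle 10: idle
cycle 11: idle
cycle 12: idle
cycle 13: W0.I4
cycle 14: W0.I5
cycle 15: W0.I6
cycle 16: idle
cycle 17: idle
cycle 18: idle
cycle 19: idle
cycle 20: idle
cycle 21: idle
cycle 22: W0.I7

Answer: 23 cycles, utilization 11/23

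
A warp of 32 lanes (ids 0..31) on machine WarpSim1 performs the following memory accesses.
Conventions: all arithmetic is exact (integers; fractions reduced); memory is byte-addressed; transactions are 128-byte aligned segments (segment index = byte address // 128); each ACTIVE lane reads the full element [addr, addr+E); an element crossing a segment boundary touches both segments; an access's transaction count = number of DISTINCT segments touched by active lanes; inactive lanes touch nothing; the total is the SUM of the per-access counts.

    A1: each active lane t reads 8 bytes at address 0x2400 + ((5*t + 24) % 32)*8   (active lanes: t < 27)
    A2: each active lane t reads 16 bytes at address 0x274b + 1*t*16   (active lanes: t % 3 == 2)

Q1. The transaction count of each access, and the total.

A1: 2 transactions
A2: 5 transactions

Answer: 2,5; total 7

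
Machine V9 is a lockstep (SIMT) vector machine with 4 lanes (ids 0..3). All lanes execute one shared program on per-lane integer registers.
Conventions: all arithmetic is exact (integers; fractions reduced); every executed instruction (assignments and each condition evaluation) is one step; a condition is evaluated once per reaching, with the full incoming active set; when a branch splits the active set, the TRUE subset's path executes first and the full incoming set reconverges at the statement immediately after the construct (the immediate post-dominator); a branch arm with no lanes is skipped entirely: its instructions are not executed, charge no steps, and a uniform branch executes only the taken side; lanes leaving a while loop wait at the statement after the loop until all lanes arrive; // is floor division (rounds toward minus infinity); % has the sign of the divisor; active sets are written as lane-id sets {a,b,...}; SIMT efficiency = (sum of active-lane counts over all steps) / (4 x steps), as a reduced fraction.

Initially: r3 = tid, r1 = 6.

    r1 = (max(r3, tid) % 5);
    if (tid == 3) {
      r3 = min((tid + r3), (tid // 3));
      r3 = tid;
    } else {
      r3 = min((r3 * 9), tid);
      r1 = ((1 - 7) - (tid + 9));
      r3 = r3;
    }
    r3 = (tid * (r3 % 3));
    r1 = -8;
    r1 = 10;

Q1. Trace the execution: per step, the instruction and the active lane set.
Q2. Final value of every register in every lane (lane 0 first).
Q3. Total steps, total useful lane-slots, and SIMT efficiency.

step 0: r1 <- (max(r3, tid) % 5)     {0,1,2,3}
step 1: eval (tid == 3)              {0,1,2,3}
step 2: r3 <- min((tid + r3), (tid // 3)) {3}
step 3: r3 <- tid                    {3}
step 4: r3 <- min((r3 * 9), tid)     {0,1,2}
step 5: r1 <- ((1 - 7) - (tid + 9))  {0,1,2}
step 6: r3 <- r3                     {0,1,2}
step 7: r3 <- (tid * (r3 % 3))       {0,1,2,3}
step 8: r1 <- -8                     {0,1,2,3}
step 9: r1 <- 10                     {0,1,2,3}

Answer: 10 steps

r3: 0,1,4,0
r1: 10,10,10,10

steps = 10; useful = 31; efficiency = 31/40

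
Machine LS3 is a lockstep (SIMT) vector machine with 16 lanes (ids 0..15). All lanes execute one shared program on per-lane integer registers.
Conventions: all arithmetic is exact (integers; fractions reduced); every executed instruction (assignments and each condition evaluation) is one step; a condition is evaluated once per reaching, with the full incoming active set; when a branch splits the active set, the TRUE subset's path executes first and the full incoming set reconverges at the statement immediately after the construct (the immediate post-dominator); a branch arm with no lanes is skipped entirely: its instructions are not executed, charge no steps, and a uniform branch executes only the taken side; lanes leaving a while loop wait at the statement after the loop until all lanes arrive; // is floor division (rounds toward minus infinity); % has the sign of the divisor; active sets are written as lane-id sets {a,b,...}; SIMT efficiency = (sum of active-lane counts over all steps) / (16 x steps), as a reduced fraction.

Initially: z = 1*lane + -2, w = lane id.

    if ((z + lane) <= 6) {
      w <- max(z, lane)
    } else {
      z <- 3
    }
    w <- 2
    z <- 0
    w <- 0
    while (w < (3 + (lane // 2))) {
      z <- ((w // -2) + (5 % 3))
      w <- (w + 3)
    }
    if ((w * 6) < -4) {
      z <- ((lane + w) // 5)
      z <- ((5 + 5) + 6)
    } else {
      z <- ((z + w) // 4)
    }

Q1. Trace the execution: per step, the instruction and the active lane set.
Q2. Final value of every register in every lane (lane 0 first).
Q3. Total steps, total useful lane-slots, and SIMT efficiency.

step 0: eval ((z + lane) <= 6)       {0,1,2,3,4,5,6,7,8,9,10,11,12,13,14,15}
step 1: w <- max(z, lane)            {0,1,2,3,4}
step 2: z <- 3                       {5,6,7,8,9,10,11,12,13,14,15}
step 3: w <- 2                       {0,1,2,3,4,5,6,7,8,9,10,11,12,13,14,15}
step 4: z <- 0                       {0,1,2,3,4,5,6,7,8,9,10,11,12,13,14,15}
step 5: w <- 0                       {0,1,2,3,4,5,6,7,8,9,10,11,12,13,14,15}
step 6: eval (w < (3 + (lane // 2))) {0,1,2,3,4,5,6,7,8,9,10,11,12,13,14,15}
step 7: z <- ((w // -2) + (5 % 3))   {0,1,2,3,4,5,6,7,8,9,10,11,12,13,14,15}
step 8: w <- (w + 3)                 {0,1,2,3,4,5,6,7,8,9,10,11,12,13,14,15}
step 9: eval (w < (3 + (lane // 2))) {0,1,2,3,4,5,6,7,8,9,10,11,12,13,14,15}
step 10: z <- ((w // -2) + (5 % 3))   {2,3,4,5,6,7,8,9,10,11,12,13,14,15}
step 11: w <- (w + 3)                 {2,3,4,5,6,7,8,9,10,11,12,13,14,15}
step 12: eval (w < (3 + (lane // 2))) {2,3,4,5,6,7,8,9,10,11,12,13,14,15}
step 13: z <- ((w // -2) + (5 % 3))   {8,9,10,11,12,13,14,15}
step 14: w <- (w + 3)                 {8,9,10,11,12,13,14,15}
step 15: eval (w < (3 + (lane // 2))) {8,9,10,11,12,13,14,15}
step 16: z <- ((w // -2) + (5 % 3))   {14,15}
step 17: w <- (w + 3)                 {14,15}
step 18: eval (w < (3 + (lane // 2))) {14,15}
step 19: eval ((w * 6) < -4)          {0,1,2,3,4,5,6,7,8,9,10,11,12,13,14,15}
step 20: z <- ((z + w) // 4)          {0,1,2,3,4,5,6,7,8,9,10,11,12,13,14,15}

Answer: 21 steps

z: 1,1,1,1,1,1,1,1,2,2,2,2,2,2,2,2
w: 3,3,6,6,6,6,6,6,9,9,9,9,9,9,12,12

steps = 21; useful = 248; efficiency = 248/336 = 31/42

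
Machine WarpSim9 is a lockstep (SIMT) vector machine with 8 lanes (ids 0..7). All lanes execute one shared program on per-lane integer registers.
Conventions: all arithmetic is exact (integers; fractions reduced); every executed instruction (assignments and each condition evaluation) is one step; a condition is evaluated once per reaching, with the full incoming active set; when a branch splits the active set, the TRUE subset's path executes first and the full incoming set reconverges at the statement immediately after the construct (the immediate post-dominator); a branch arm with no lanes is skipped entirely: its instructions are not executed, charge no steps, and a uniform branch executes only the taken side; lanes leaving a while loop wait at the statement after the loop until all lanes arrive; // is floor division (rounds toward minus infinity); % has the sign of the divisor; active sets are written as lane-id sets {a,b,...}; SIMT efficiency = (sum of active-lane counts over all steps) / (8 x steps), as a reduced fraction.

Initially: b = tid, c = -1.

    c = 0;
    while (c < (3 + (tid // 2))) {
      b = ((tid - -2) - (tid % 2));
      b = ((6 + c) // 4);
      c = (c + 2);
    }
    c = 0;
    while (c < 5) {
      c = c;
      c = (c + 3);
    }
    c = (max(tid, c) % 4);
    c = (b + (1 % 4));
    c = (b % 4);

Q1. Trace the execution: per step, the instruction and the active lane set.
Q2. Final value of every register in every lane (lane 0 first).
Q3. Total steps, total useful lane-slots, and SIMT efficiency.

step 0: c <- 0                       {0,1,2,3,4,5,6,7}
step 1: eval (c < (3 + (tid // 2)))  {0,1,2,3,4,5,6,7}
step 2: b <- ((tid - -2) - (tid % 2)) {0,1,2,3,4,5,6,7}
step 3: b <- ((6 + c) // 4)          {0,1,2,3,4,5,6,7}
step 4: c <- (c + 2)                 {0,1,2,3,4,5,6,7}
step 5: eval (c < (3 + (tid // 2)))  {0,1,2,3,4,5,6,7}
step 6: b <- ((tid - -2) - (tid % 2)) {0,1,2,3,4,5,6,7}
step 7: b <- ((6 + c) // 4)          {0,1,2,3,4,5,6,7}
step 8: c <- (c + 2)                 {0,1,2,3,4,5,6,7}
step 9: eval (c < (3 + (tid // 2)))  {0,1,2,3,4,5,6,7}
step 10: b <- ((tid - -2) - (tid % 2)) {4,5,6,7}
step 11: b <- ((6 + c) // 4)          {4,5,6,7}
step 12: c <- (c + 2)                 {4,5,6,7}
step 13: eval (c < (3 + (tid // 2)))  {4,5,6,7}
step 14: c <- 0                       {0,1,2,3,4,5,6,7}
step 15: eval (c < 5)                 {0,1,2,3,4,5,6,7}
step 16: c <- c                       {0,1,2,3,4,5,6,7}
step 17: c <- (c + 3)                 {0,1,2,3,4,5,6,7}
step 18: eval (c < 5)                 {0,1,2,3,4,5,6,7}
step 19: c <- c                       {0,1,2,3,4,5,6,7}
step 20: c <- (c + 3)                 {0,1,2,3,4,5,6,7}
step 21: eval (c < 5)                 {0,1,2,3,4,5,6,7}
step 22: c <- (max(tid, c) % 4)       {0,1,2,3,4,5,6,7}
step 23: c <- (b + (1 % 4))           {0,1,2,3,4,5,6,7}
step 24: c <- (b % 4)                 {0,1,2,3,4,5,6,7}

Answer: 25 steps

b: 2,2,2,2,2,2,2,2
c: 2,2,2,2,2,2,2,2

steps = 25; useful = 184; efficiency = 184/200 = 23/25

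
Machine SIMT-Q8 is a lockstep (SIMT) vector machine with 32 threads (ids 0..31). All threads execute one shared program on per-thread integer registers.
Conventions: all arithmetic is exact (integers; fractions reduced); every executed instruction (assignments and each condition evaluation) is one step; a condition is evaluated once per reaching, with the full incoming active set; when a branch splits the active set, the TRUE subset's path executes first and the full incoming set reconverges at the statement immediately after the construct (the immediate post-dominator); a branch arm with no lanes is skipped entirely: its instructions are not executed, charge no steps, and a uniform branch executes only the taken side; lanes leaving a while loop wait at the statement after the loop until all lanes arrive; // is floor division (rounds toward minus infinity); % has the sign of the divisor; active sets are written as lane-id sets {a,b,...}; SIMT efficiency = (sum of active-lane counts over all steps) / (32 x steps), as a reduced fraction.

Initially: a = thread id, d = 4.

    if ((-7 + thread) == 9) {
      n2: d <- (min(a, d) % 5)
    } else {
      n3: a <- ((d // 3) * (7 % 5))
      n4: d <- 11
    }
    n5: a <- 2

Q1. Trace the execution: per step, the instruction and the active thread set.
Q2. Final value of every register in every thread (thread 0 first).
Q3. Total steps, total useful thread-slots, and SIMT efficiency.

step 0: eval ((-7 + thread) == 9)    {0,1,2,3,4,5,6,7,8,9,10,11,12,13,14,15,16,17,18,19,20,21,22,23,24,25,26,27,28,29,30,31}
step 1: d <- (min(a, d) % 5)         {16}
step 2: a <- ((d // 3) * (7 % 5))    {0,1,2,3,4,5,6,7,8,9,10,11,12,13,14,15,17,18,19,20,21,22,23,24,25,26,27,28,29,30,31}
step 3: d <- 11                      {0,1,2,3,4,5,6,7,8,9,10,11,12,13,14,15,17,18,19,20,21,22,23,24,25,26,27,28,29,30,31}
step 4: a <- 2                       {0,1,2,3,4,5,6,7,8,9,10,11,12,13,14,15,16,17,18,19,20,21,22,23,24,25,26,27,28,29,30,31}

Answer: 5 steps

a: 2,2,2,2,2,2,2,2,2,2,2,2,2,2,2,2,2,2,2,2,2,2,2,2,2,2,2,2,2,2,2,2
d: 11,11,11,11,11,11,11,11,11,11,11,11,11,11,11,11,4,11,11,11,11,11,11,11,11,11,11,11,11,11,11,11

steps = 5; useful = 127; efficiency = 127/160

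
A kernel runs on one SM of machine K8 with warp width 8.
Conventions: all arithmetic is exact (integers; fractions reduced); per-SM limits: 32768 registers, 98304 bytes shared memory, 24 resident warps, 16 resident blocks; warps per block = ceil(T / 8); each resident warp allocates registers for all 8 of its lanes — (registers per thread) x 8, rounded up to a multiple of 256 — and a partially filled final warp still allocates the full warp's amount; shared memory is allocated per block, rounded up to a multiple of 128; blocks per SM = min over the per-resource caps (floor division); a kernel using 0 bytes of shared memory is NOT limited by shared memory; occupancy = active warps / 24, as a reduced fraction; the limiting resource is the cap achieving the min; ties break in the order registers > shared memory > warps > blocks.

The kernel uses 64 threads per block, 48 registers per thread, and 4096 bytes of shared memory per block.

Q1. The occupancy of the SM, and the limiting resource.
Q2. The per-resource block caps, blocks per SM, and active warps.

Answer: occupancy 1, limited by warps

registers: 8 blocks
shared memory: 24 blocks
warps: 3 blocks
blocks: 16 blocks

Answer: 3 blocks, 24 active warps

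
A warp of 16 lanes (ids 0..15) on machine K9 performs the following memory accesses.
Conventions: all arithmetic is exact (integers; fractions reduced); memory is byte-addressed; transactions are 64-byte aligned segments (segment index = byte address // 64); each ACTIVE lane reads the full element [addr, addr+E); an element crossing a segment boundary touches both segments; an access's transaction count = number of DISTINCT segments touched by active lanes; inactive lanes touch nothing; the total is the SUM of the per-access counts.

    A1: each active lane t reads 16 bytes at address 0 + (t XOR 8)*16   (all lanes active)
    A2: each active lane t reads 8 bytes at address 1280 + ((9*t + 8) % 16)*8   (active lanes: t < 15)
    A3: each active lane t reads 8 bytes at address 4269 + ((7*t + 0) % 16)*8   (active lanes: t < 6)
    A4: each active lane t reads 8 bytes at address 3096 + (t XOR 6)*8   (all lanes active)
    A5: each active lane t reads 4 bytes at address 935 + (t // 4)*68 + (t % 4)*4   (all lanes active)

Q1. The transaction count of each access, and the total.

A1: 4 transactions
A2: 2 transactions
A3: 3 transactions
A4: 3 transactions
A5: 5 transactions

Answer: 4,2,3,3,5; total 17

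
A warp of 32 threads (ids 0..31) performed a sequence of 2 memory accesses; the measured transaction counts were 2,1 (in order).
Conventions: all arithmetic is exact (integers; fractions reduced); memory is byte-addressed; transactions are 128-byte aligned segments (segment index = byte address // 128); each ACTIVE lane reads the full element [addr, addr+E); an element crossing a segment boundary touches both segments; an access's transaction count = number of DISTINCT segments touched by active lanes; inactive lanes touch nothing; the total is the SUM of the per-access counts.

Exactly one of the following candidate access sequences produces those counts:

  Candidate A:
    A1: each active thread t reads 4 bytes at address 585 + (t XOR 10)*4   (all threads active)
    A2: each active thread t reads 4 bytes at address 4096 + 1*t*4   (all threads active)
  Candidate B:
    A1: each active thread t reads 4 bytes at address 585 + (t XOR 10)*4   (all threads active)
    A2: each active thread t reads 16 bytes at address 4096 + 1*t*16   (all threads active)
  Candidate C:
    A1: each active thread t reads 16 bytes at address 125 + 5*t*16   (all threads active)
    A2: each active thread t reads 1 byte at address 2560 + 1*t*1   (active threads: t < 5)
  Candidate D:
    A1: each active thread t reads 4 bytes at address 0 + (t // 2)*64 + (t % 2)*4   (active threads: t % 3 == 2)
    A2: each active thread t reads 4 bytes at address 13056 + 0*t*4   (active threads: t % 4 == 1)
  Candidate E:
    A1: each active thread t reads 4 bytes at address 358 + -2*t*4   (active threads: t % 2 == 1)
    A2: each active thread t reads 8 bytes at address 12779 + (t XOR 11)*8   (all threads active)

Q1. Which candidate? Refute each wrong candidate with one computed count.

B: A2 gives 4 transactions, not 1
C: A1 gives 21 transactions, not 2
D: A1 gives 8 transactions, not 2
E: A1 gives 3 transactions, not 2
A: all counts match (2,1)

Answer: A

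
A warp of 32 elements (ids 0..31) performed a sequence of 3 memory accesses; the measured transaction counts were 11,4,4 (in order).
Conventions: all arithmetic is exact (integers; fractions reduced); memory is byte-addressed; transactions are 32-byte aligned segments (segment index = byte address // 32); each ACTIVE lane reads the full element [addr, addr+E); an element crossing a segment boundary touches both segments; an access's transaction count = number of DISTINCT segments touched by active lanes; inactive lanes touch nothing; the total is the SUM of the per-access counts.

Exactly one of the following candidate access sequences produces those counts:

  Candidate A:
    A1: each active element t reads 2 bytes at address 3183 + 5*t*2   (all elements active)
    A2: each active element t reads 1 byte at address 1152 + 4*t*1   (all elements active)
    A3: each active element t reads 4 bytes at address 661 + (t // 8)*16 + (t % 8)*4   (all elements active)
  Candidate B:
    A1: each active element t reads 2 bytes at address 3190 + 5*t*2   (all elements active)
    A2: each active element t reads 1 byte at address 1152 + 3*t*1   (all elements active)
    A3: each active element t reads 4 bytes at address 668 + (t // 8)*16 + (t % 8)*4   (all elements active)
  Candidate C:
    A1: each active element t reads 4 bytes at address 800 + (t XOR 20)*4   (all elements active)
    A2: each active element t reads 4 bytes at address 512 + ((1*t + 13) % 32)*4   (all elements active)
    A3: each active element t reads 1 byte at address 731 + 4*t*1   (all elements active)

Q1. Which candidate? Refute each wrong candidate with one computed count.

B: A2 gives 3 transactions, not 4
C: A1 gives 4 transactions, not 11
A: all counts match (11,4,4)

Answer: A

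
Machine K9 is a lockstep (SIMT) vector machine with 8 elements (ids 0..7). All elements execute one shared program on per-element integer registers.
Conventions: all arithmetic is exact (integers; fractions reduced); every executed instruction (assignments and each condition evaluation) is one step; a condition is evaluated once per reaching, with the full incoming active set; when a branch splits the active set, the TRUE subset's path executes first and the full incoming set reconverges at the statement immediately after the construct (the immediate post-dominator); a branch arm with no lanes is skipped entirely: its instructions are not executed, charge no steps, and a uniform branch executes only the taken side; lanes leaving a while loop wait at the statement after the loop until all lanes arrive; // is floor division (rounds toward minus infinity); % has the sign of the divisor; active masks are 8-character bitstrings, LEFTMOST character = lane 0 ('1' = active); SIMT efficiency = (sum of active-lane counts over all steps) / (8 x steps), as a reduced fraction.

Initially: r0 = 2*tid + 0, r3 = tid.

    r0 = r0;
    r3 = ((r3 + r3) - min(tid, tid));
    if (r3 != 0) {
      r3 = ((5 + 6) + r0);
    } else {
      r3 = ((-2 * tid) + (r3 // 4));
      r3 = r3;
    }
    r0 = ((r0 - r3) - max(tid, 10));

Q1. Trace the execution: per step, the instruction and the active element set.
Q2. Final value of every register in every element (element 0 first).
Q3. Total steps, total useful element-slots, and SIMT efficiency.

step 0: r0 <- r0                     11111111
step 1: r3 <- ((r3 + r3) - min(tid, tid)) 11111111
step 2: eval (r3 != 0)               11111111
step 3: r3 <- ((5 + 6) + r0)         01111111
step 4: r3 <- ((-2 * tid) + (r3 // 4)) 10000000
step 5: r3 <- r3                     10000000
step 6: r0 <- ((r0 - r3) - max(tid, 10)) 11111111

Answer: 7 steps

r0: -10,-21,-21,-21,-21,-21,-21,-21
r3: 0,13,15,17,19,21,23,25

steps = 7; useful = 41; efficiency = 41/56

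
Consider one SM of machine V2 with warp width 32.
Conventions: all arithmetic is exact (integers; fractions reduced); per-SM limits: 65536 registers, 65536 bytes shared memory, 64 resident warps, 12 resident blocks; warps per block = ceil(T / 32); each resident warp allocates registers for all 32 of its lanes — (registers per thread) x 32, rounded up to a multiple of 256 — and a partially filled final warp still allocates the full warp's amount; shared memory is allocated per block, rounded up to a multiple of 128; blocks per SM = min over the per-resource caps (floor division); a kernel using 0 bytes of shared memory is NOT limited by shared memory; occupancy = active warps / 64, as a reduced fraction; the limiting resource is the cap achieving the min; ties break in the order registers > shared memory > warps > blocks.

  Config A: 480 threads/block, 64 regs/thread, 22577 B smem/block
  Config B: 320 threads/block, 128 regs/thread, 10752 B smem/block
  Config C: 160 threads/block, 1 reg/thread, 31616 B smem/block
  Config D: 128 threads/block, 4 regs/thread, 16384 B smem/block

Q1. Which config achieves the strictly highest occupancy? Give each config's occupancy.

occupancies: A 15/32, B 5/32, C 5/32, D 1/4

Answer: A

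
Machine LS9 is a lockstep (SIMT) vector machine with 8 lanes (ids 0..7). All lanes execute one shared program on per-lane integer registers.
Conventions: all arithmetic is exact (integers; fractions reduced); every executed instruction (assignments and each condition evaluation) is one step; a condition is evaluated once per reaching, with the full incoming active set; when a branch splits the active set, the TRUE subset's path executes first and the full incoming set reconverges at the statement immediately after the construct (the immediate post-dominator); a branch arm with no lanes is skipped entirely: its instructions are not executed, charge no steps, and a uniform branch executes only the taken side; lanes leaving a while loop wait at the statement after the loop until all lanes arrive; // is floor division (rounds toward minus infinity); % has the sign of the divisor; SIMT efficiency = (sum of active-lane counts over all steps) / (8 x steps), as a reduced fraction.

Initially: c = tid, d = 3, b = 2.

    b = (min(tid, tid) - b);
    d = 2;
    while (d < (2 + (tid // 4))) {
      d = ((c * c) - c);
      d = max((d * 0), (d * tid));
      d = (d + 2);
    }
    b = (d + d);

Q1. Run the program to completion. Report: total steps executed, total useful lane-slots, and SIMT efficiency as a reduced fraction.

Answer: 8 steps, 48 useful, 3/4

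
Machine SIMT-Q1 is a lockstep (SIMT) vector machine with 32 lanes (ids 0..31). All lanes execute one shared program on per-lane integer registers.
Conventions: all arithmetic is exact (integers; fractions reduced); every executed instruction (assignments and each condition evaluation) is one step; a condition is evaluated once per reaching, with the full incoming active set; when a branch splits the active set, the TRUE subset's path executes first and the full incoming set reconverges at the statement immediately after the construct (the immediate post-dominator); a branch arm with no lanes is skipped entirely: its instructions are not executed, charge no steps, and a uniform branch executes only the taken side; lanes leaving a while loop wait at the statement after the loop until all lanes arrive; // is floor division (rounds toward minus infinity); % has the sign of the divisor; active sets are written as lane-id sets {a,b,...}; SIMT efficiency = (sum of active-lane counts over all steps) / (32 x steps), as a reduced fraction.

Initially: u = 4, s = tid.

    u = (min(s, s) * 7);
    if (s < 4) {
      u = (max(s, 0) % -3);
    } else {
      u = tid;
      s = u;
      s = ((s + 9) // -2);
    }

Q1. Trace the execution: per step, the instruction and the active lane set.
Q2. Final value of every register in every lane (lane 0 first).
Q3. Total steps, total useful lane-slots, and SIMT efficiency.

step 0: u <- (min(s, s) * 7)         {0,1,2,3,4,5,6,7,8,9,10,11,12,13,14,15,16,17,18,19,20,21,22,23,24,25,26,27,28,29,30,31}
step 1: eval (s < 4)                 {0,1,2,3,4,5,6,7,8,9,10,11,12,13,14,15,16,17,18,19,20,21,22,23,24,25,26,27,28,29,30,31}
step 2: u <- (max(s, 0) % -3)        {0,1,2,3}
step 3: u <- tid                     {4,5,6,7,8,9,10,11,12,13,14,15,16,17,18,19,20,21,22,23,24,25,26,27,28,29,30,31}
step 4: s <- u                       {4,5,6,7,8,9,10,11,12,13,14,15,16,17,18,19,20,21,22,23,24,25,26,27,28,29,30,31}
step 5: s <- ((s + 9) // -2)         {4,5,6,7,8,9,10,11,12,13,14,15,16,17,18,19,20,21,22,23,24,25,26,27,28,29,30,31}

Answer: 6 steps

u: 0,-2,-1,0,4,5,6,7,8,9,10,11,12,13,14,15,16,17,18,19,20,21,22,23,24,25,26,27,28,29,30,31
s: 0,1,2,3,-7,-7,-8,-8,-9,-9,-10,-10,-11,-11,-12,-12,-13,-13,-14,-14,-15,-15,-16,-16,-17,-17,-18,-18,-19,-19,-20,-20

steps = 6; useful = 152; efficiency = 152/192 = 19/24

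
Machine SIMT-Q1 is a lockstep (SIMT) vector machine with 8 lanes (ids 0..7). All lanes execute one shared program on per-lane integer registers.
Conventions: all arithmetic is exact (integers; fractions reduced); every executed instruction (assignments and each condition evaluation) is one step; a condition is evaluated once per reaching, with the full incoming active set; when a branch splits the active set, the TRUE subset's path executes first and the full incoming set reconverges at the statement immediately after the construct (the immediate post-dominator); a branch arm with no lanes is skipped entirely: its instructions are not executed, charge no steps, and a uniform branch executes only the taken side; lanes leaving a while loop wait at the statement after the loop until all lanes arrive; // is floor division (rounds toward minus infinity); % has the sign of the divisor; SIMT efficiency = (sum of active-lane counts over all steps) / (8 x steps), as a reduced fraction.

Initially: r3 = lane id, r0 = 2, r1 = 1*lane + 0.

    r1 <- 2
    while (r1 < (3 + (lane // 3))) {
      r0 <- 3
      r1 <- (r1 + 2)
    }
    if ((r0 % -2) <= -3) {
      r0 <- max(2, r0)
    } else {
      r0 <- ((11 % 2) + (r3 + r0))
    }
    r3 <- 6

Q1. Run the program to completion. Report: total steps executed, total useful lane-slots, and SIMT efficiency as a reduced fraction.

Answer: 11 steps, 70 useful, 35/44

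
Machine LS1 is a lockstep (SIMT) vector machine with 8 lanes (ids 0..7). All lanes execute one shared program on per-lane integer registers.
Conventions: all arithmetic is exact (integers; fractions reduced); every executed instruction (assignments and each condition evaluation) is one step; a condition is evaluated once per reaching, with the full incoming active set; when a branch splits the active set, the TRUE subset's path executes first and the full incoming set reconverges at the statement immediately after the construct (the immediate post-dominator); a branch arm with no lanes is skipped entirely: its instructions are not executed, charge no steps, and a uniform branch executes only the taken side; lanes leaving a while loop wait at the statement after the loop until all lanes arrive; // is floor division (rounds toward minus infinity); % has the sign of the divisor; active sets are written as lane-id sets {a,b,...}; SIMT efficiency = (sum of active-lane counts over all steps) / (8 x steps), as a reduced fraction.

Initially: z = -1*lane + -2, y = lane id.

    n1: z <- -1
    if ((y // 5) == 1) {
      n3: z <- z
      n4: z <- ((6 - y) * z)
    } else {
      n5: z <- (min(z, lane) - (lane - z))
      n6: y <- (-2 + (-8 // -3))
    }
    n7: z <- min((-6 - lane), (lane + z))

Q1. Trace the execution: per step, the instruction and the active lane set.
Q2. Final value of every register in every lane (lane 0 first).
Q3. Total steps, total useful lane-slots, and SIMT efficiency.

step 0: z <- -1                      {0,1,2,3,4,5,6,7}
step 1: eval ((y // 5) == 1)         {0,1,2,3,4,5,6,7}
step 2: z <- z                       {5,6,7}
step 3: z <- ((6 - y) * z)           {5,6,7}
step 4: z <- (min(z, lane) - (lane - z)) {0,1,2,3,4}
step 5: y <- (-2 + (-8 // -3))       {0,1,2,3,4}
step 6: z <- min((-6 - lane), (lane + z)) {0,1,2,3,4,5,6,7}

Answer: 7 steps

z: -6,-7,-8,-9,-10,-11,-12,-13
y: 0,0,0,0,0,5,6,7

steps = 7; useful = 40; efficiency = 40/56 = 5/7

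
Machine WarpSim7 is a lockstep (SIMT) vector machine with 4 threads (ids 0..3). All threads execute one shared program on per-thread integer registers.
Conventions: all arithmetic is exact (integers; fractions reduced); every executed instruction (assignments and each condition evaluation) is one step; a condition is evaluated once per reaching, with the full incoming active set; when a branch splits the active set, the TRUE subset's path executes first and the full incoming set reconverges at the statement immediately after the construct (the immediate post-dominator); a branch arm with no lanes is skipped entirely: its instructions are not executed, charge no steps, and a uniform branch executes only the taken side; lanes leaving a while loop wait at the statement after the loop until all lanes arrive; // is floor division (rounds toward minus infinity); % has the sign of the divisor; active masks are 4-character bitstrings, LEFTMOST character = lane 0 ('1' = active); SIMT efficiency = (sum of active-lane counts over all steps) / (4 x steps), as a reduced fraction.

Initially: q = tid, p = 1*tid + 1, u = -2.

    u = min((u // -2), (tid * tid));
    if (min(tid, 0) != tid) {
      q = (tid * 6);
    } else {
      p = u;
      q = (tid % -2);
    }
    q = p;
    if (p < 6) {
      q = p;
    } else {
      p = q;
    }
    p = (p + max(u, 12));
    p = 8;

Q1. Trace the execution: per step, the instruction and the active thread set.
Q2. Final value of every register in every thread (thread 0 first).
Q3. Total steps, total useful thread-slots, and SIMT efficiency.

step 0: u <- min((u // -2), (tid * tid)) 1111
step 1: eval (min(tid, 0) != tid)    1111
step 2: q <- (tid * 6)               0111
step 3: p <- u                       1000
step 4: q <- (tid % -2)              1000
step 5: q <- p                       1111
step 6: eval (p < 6)                 1111
step 7: q <- p                       1111
step 8: p <- (p + max(u, 12))        1111
step 9: p <- 8                       1111

Answer: 10 steps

q: 0,2,3,4
p: 8,8,8,8
u: 0,1,1,1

steps = 10; useful = 33; efficiency = 33/40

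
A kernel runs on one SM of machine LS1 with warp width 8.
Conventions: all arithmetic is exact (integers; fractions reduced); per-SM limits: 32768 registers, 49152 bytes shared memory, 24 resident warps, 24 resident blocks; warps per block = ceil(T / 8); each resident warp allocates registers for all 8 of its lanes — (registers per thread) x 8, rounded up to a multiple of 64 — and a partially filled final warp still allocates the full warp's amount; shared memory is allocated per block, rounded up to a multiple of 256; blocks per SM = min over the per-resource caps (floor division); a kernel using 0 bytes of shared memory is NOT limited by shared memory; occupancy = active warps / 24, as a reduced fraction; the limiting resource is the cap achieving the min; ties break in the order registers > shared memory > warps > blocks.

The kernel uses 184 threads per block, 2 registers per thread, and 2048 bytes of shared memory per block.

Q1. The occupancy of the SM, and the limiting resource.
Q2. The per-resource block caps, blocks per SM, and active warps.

Answer: occupancy 23/24, limited by warps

registers: 22 blocks
shared memory: 24 blocks
warps: 1 block
blocks: 24 blocks

Answer: 1 block, 23 active warps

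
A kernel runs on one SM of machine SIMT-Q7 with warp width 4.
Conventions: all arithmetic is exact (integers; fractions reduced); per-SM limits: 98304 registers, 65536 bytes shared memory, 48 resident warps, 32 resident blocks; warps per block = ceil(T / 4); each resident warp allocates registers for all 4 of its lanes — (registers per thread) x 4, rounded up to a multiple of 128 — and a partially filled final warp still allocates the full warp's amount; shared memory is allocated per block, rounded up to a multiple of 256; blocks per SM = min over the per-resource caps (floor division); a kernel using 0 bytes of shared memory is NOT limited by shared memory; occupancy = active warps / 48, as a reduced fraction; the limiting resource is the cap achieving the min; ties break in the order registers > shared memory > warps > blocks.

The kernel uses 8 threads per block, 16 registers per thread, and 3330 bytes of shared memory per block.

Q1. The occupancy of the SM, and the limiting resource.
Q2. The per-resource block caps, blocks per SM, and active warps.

Answer: occupancy 3/4, limited by shared memory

registers: 384 blocks
shared memory: 18 blocks
warps: 24 blocks
blocks: 32 blocks

Answer: 18 blocks, 36 active warps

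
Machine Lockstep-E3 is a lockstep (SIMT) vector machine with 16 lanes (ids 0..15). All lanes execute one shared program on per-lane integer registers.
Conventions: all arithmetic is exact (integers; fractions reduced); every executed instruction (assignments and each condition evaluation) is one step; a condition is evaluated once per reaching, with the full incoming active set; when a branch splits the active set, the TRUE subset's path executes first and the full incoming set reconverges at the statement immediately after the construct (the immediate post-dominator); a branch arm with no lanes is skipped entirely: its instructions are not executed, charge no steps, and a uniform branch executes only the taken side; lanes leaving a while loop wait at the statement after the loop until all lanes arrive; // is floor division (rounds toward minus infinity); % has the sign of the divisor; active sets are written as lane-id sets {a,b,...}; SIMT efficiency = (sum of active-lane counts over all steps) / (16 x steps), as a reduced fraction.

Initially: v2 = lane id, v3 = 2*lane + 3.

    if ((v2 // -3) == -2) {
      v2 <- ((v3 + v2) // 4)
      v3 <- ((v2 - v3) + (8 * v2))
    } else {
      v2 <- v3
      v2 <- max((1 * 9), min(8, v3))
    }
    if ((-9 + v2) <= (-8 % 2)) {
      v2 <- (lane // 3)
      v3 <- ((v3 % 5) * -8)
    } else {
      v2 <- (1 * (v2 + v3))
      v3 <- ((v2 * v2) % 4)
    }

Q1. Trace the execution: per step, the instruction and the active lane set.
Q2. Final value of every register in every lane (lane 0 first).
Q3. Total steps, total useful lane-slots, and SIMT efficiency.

step 0: eval ((v2 // -3) == -2)      {0,1,2,3,4,5,6,7,8,9,10,11,12,13,14,15}
step 1: v2 <- ((v3 + v2) // 4)       {4,5,6}
step 2: v3 <- ((v2 - v3) + (8 * v2)) {4,5,6}
step 3: v2 <- v3                     {0,1,2,3,7,8,9,10,11,12,13,14,15}
step 4: v2 <- max((1 * 9), min(8, v3)) {0,1,2,3,7,8,9,10,11,12,13,14,15}
step 5: eval ((-9 + v2) <= (-8 % 2)) {0,1,2,3,4,5,6,7,8,9,10,11,12,13,14,15}
step 6: v2 <- (lane // 3)            {0,1,2,3,4,5,6,7,8,9,10,11,12,13,14,15}
step 7: v3 <- ((v3 % 5) * -8)        {0,1,2,3,4,5,6,7,8,9,10,11,12,13,14,15}

Answer: 8 steps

v2: 0,0,0,1,1,1,2,2,2,3,3,3,4,4,4,5
v3: -24,0,-16,-32,-8,-24,0,-16,-32,-8,-24,0,-16,-32,-8,-24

steps = 8; useful = 96; efficiency = 96/128 = 3/4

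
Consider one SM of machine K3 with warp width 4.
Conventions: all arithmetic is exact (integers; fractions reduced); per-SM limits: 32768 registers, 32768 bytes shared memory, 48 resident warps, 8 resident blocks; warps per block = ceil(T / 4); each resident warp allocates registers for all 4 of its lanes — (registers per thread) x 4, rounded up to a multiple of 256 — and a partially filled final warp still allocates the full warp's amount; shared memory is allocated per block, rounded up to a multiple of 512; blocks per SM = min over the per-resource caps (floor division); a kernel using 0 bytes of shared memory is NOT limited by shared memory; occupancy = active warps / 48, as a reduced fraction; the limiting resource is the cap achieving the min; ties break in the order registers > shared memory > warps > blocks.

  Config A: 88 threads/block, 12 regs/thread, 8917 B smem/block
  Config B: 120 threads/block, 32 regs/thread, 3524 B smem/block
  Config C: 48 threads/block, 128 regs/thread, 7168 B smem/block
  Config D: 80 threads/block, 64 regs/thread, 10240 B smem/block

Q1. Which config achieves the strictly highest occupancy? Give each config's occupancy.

occupancies: A 11/12, B 5/8, C 1, D 5/6

Answer: C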